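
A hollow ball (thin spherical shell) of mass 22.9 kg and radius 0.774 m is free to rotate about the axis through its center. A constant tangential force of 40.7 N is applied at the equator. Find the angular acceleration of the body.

α ≈ 3.44 rad/s²

I = (2/3)MR² = (2/3)(22.9)(0.774)² = 9.146 kg·m².
τ = F R = (40.7)(0.774) = 31.50 N·m.
Newton's second law for rotation, τ = Iα, gives α = τ/I = 31.50/9.146 = 3.444 rad/s².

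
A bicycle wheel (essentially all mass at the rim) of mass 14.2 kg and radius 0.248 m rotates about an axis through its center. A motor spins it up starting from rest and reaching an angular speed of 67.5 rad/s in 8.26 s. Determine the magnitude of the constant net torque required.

τ ≈ 7.14 N·m

I = MR² = (14.2)(0.248)² = 0.8734 kg·m².
α = Δω/Δt = (67.5 − 0)/8.26 = 8.172 rad/s².
τ = Iα = (0.8734)(8.172) = 7.137 N·m.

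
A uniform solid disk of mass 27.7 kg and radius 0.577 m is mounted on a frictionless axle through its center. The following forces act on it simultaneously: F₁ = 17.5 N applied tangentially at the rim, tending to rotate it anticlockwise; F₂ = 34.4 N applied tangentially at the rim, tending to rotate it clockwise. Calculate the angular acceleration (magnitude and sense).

I = ½MR² = (1/2)(27.7)(0.577)² = 4.611 kg·m².
Taking anticlockwise as positive: τ₁ = +(17.5)(0.577) = +10.10 N·m; τ₂ = −(34.4)(0.577) = −19.85 N·m.
Net torque τ = -9.751 N·m.
α = τ/I = -9.751/4.611 = -2.115 rad/s².

α ≈ 2.11 rad/s², clockwise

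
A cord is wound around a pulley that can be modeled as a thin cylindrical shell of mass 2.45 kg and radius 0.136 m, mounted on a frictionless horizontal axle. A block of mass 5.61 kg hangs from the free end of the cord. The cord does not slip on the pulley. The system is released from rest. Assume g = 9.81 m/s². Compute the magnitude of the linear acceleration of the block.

a ≈ 6.83 m/s²

I = MR² = (2.45)(0.136)² = 0.04532 kg·m².
Block: mg − T = ma. Pulley: TR = Iα. No-slip: a = αR, so T = (I/R²)a = 2.450·a.
Then mg = (m + 2.450)a, so a = (5.61)(9.81)/(5.61 + 2.450) = 6.828 m/s².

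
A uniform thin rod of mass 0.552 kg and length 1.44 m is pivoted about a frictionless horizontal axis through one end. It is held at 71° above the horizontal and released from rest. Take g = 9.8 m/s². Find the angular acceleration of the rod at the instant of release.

α ≈ 3.32 rad/s²

About the pivot, I = (1/3)ML² = (1/3)(0.552)(1.44)² = 0.3815 kg·m².
The weight acts at the center, a distance L/2 = 0.7200 m from the pivot; τ = Mg(L/2) cos 71° = 1.268 N·m.
α = τ/I = 1.268/0.3815 = 3.324 rad/s².
(Equivalently α = (3g/(2L)) cos 71° = 3.324 rad/s².)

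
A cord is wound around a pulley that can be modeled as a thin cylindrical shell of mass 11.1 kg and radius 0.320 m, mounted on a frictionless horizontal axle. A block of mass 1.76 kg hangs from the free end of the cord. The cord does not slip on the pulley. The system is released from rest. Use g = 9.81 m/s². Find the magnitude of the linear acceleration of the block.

I = MR² = (11.1)(0.320)² = 1.137 kg·m².
Block: mg − T = ma. Pulley: TR = Iα. No-slip: a = αR, so T = (I/R²)a = 11.10·a.
Then mg = (m + 11.10)a, so a = (1.76)(9.81)/(1.76 + 11.10) = 1.343 m/s².

a ≈ 1.34 m/s²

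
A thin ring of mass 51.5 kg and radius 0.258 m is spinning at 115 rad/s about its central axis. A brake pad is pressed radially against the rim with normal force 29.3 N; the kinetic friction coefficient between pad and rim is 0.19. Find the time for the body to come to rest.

I = MR² = (51.5)(0.258)² = 3.428 kg·m².
Friction force f = μN = (0.19)(29.3) = 5.567 N at the rim; torque magnitude τ = fR = 1.436 N·m, opposing ω.
|α| = τ/I = 1.436/3.428 = 0.4190 rad/s² (deceleration).
0 = ω₀ − |α|t ⇒ t = ω₀/|α| = 115/0.4190 = 274.5 s.

t ≈ 274 s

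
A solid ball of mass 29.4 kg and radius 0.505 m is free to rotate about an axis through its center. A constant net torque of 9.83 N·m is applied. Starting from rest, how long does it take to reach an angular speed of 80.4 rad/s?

I = (2/5)MR² = (2/5)(29.4)(0.505)² = 2.999 kg·m².
α = τ/I = 9.83/2.999 = 3.278 rad/s².
ω = αt ⇒ t = ω/α = 80.4/3.278 = 24.53 s.

t ≈ 24.5 s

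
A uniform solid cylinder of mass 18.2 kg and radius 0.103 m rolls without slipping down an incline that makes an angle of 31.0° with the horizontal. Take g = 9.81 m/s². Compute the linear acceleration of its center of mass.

Translation along the incline: Mg sinθ − f = Ma.
Rotation about the center: fR = Iα with I = ½MR². No-slip gives a = αR, so f = (I/R²)a = (1/2)M a.
Substituting: Mg sinθ = (1 + 0.5000)Ma, so a = g sinθ/(1 + 0.5000) = (9.81) sin 31.0° / 1.500 = 3.368 m/s².

a ≈ 3.37 m/s²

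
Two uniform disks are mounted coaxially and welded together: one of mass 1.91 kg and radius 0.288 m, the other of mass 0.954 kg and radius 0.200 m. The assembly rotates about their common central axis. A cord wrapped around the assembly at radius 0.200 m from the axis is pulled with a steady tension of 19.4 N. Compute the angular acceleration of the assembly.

α ≈ 39.5 rad/s²

I = ½M₁R₁² + ½M₂R₂² = ½(1.91)(0.288)² + ½(0.954)(0.200)² = 0.09829 kg·m².
τ = F r = (19.4)(0.200) = 3.880 N·m.
α = τ/I = 3.880/0.09829 = 39.47 rad/s².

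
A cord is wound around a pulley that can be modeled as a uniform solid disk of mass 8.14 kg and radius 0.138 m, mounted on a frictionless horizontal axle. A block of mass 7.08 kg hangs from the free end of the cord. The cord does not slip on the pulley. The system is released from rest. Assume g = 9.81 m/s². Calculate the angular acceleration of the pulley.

I = ½MR² = (1/2)(8.14)(0.138)² = 0.07751 kg·m².
Block: mg − T = ma. Pulley: TR = Iα. No-slip: a = αR, so T = (I/R²)a = 4.070·a.
Then mg = (m + 4.070)a, so a = (7.08)(9.81)/(7.08 + 4.070) = 6.229 m/s².
α = a/R = 6.229/0.138 = 45.14 rad/s².

α ≈ 45.1 rad/s²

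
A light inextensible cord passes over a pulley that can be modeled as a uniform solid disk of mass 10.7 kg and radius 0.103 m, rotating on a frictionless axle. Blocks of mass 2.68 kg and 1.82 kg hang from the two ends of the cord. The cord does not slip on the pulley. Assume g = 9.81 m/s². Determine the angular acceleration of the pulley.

I = ½MR² = (1/2)(10.7)(0.103)² = 0.05676 kg·m².
Heavier block: m₁g − T₁ = m₁a. Lighter block: T₂ − m₂g = m₂a.
Pulley: (T₁ − T₂)R = Iα = I(a/R), so T₁ − T₂ = (I/R²)a = (1/2)M_p a = 5.350·a.
Adding the three: (m₁ − m₂)g = (m₁ + m₂ + 5.350)a, so a = (2.68 − 1.82)(9.81)/(2.68 + 1.82 + 5.350) = 0.8565 m/s².
α = a/R = 0.8565/0.103 = 8.316 rad/s².

α ≈ 8.32 rad/s²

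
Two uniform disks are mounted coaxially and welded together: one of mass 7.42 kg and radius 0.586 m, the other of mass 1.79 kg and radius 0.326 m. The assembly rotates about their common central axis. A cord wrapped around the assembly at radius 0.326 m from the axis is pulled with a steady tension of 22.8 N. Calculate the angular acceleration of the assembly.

I = ½M₁R₁² + ½M₂R₂² = ½(7.42)(0.586)² + ½(1.79)(0.326)² = 1.369 kg·m².
τ = F r = (22.8)(0.326) = 7.433 N·m.
α = τ/I = 7.433/1.369 = 5.429 rad/s².

α ≈ 5.43 rad/s²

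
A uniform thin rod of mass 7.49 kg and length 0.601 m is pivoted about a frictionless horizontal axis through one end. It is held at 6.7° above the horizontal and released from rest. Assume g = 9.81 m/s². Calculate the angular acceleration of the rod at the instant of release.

About the pivot, I = (1/3)ML² = (1/3)(7.49)(0.601)² = 0.9018 kg·m².
The weight acts at the center, a distance L/2 = 0.3005 m from the pivot; τ = Mg(L/2) cos 6.7° = 21.93 N·m.
α = τ/I = 21.93/0.9018 = 24.32 rad/s².

α ≈ 24.3 rad/s²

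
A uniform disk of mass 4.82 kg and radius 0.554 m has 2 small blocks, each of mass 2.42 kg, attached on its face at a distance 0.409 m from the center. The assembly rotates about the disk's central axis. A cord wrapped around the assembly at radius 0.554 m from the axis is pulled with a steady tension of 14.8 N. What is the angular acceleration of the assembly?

I_disk = ½MR² = ½(4.82)(0.554)² = 0.7397 kg·m².
I_blocks = 2·m·r² = 2(2.42)(0.409)² = 0.8096 kg·m².
Total I = 1.549 kg·m².
τ = F r = (14.8)(0.554) = 8.199 N·m.
α = τ/I = 8.199/1.549 = 5.292 rad/s².

α ≈ 5.29 rad/s²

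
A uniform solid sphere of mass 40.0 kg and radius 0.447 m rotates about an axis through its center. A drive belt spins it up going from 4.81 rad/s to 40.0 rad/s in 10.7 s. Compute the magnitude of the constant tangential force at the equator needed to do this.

F ≈ 23.5 N

I = (2/5)MR² = (2/5)(40.0)(0.447)² = 3.197 kg·m².
α = Δω/Δt = (40.0 − 4.81)/10.7 = 3.289 rad/s².
The required torque is τ = Iα = (3.197)(3.289) = 10.51 N·m.
A tangential force at the equator gives τ = FR, so F = τ/R = 10.51/0.447 = 23.52 N.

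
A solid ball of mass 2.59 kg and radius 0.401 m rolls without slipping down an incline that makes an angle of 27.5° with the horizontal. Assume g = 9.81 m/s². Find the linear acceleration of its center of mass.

Translation along the incline: Mg sinθ − f = Ma.
Rotation about the center: fR = Iα with I = (2/5)MR². No-slip gives a = αR, so f = (I/R²)a = (2/5)M a.
Substituting: Mg sinθ = (1 + 0.4000)Ma, so a = g sinθ/(1 + 0.4000) = (9.81) sin 27.5° / 1.400 = 3.236 m/s².

a ≈ 3.24 m/s²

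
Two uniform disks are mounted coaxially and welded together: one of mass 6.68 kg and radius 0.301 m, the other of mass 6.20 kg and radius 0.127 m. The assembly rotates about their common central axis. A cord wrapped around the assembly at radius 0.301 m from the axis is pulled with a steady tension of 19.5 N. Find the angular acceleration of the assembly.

I = ½M₁R₁² + ½M₂R₂² = ½(6.68)(0.301)² + ½(6.20)(0.127)² = 0.3526 kg·m².
τ = F r = (19.5)(0.301) = 5.869 N·m.
α = τ/I = 5.869/0.3526 = 16.65 rad/s².

α ≈ 16.6 rad/s²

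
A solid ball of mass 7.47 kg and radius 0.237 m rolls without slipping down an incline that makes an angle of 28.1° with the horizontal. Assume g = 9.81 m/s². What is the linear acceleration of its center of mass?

Translation along the incline: Mg sinθ − f = Ma.
Rotation about the center: fR = Iα with I = (2/5)MR². No-slip gives a = αR, so f = (I/R²)a = (2/5)M a.
Substituting: Mg sinθ = (1 + 0.4000)Ma, so a = g sinθ/(1 + 0.4000) = (9.81) sin 28.1° / 1.400 = 3.300 m/s².

a ≈ 3.30 m/s²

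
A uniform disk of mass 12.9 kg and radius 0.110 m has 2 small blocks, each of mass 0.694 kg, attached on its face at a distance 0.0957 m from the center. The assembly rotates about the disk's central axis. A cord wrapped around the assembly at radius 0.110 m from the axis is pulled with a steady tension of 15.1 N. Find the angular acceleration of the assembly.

I_disk = ½MR² = ½(12.9)(0.110)² = 0.07805 kg·m².
I_blocks = 2·m·r² = 2(0.694)(0.0957)² = 0.01271 kg·m².
Total I = 0.09076 kg·m².
τ = F r = (15.1)(0.110) = 1.661 N·m.
α = τ/I = 1.661/0.09076 = 18.30 rad/s².

α ≈ 18.3 rad/s²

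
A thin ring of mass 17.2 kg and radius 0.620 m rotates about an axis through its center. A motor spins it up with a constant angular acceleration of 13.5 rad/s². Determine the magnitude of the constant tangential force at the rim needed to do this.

F ≈ 144 N

I = MR² = (17.2)(0.620)² = 6.612 kg·m².
The required torque is τ = Iα = (6.612)(13.50) = 89.26 N·m.
A tangential force at the rim gives τ = FR, so F = τ/R = 89.26/0.620 = 144.0 N.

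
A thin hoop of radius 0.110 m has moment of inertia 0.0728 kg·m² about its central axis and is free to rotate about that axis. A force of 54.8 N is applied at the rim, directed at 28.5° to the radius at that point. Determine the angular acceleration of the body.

α ≈ 39.5 rad/s²

Only the tangential component produces torque: τ = F R sinθ = (54.8)(0.110) sin 28.5° = 2.876 N·m.
From τ = Iα: α = 2.876/0.07280 = 39.51 rad/s².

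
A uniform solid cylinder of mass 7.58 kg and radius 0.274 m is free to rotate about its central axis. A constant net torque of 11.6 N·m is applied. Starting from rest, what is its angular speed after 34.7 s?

I = ½MR² = (1/2)(7.58)(0.274)² = 0.2845 kg·m².
α = τ/I = 11.6/0.2845 = 40.77 rad/s².
ω = ω₀ + αt = 0 + (40.77)(34.7) = 1415 rad/s.

ω ≈ 1410 rad/s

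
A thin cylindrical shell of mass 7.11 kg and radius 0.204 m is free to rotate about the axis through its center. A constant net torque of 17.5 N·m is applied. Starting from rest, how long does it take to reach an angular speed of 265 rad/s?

I = MR² = (7.11)(0.204)² = 0.2959 kg·m².
α = τ/I = 17.5/0.2959 = 59.14 rad/s².
ω = αt ⇒ t = ω/α = 265/59.14 = 4.481 s.

t ≈ 4.48 s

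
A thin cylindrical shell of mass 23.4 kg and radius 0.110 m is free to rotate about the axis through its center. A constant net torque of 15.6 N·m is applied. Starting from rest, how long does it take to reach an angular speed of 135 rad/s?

I = MR² = (23.4)(0.110)² = 0.2831 kg·m².
α = τ/I = 15.6/0.2831 = 55.10 rad/s².
ω = αt ⇒ t = ω/α = 135/55.10 = 2.450 s.

t ≈ 2.45 s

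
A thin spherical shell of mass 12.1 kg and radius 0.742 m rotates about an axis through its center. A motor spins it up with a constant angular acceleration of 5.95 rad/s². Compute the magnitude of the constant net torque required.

I = (2/3)MR² = (2/3)(12.1)(0.742)² = 4.441 kg·m².
τ = Iα = (4.441)(5.950) = 26.43 N·m.

τ ≈ 26.4 N·m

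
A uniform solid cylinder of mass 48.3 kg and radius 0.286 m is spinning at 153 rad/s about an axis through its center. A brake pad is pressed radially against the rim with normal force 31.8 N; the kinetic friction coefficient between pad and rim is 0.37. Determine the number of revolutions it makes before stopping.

I = ½MR² = (1/2)(48.3)(0.286)² = 1.975 kg·m².
Friction force f = μN = (0.37)(31.8) = 11.77 N at the rim; torque magnitude τ = fR = 3.365 N·m, opposing ω.
|α| = τ/I = 3.365/1.975 = 1.704 rad/s² (deceleration).
ω² = ω₀² − 2|α|θ with ω = 0 ⇒ θ = ω₀²/(2|α|) = 6871 rad = 1094 rev.

≈ 1090 revolutions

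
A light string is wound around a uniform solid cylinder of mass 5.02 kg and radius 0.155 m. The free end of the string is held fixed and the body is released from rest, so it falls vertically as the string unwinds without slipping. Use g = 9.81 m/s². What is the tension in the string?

T ≈ 16.4 N

Translation: Mg − T = Ma. Rotation about the center: TR = Iα with I = ½MR².
With a = αR: T = (I/R²)a = (1/2)M a, so Mg = (1 + 0.5000)Ma.
a = g/(1 + 0.5000) = 9.81/1.500 = 6.540 m/s².
T = 0.5000·M·a = (0.5000)(5.02)(6.540) = 16.42 N.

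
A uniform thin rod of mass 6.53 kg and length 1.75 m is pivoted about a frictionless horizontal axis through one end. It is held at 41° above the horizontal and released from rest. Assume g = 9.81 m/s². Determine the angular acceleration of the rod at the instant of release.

About the pivot, I = (1/3)ML² = (1/3)(6.53)(1.75)² = 6.666 kg·m².
The weight acts at the center, a distance L/2 = 0.8750 m from the pivot; τ = Mg(L/2) cos 41° = 42.30 N·m.
α = τ/I = 42.30/6.666 = 6.346 rad/s².

α ≈ 6.35 rad/s²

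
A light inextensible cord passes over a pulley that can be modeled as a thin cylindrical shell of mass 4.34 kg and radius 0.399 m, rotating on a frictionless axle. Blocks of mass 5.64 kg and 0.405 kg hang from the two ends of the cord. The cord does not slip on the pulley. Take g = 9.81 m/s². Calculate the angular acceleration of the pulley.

I = MR² = (4.34)(0.399)² = 0.6909 kg·m².
Heavier block: m₁g − T₁ = m₁a. Lighter block: T₂ − m₂g = m₂a.
Pulley: (T₁ − T₂)R = Iα = I(a/R), so T₁ − T₂ = (I/R²)a = 1·M_p a = 4.340·a.
Adding the three: (m₁ − m₂)g = (m₁ + m₂ + 4.340)a, so a = (5.64 − 0.405)(9.81)/(5.64 + 0.405 + 4.340) = 4.945 m/s².
α = a/R = 4.945/0.399 = 12.39 rad/s².

α ≈ 12.4 rad/s²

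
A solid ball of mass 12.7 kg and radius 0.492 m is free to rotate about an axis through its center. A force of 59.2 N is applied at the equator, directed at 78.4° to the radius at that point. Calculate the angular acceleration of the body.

α ≈ 23.2 rad/s²

I = (2/5)MR² = (2/5)(12.7)(0.492)² = 1.230 kg·m².
Only the tangential component produces torque: τ = F R sinθ = (59.2)(0.492) sin 78.4° = 28.53 N·m.
Newton's second law for rotation, τ = Iα, gives α = τ/I = 28.53/1.230 = 23.20 rad/s².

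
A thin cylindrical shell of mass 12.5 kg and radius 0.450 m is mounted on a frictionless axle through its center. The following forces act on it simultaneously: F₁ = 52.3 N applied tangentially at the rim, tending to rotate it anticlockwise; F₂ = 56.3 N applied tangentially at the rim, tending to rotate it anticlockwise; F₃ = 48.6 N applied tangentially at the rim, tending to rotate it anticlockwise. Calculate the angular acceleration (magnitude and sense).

α ≈ 27.9 rad/s², anticlockwise

I = MR² = (12.5)(0.450)² = 2.531 kg·m².
Taking anticlockwise as positive: τ₁ = +(52.3)(0.450) = +23.54 N·m; τ₂ = +(56.3)(0.450) = +25.34 N·m; τ₃ = +(48.6)(0.450) = +21.87 N·m.
Net torque τ = 70.74 N·m.
α = τ/I = 70.74/2.531 = 27.95 rad/s².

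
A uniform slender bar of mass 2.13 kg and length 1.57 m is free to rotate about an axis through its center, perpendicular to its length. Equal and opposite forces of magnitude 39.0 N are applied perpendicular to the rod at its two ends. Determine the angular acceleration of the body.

I = (1/12)ML² = (1/12)(2.13)(1.57)² = 0.4375 kg·m².
The couple gives τ = F·(L/2) + F·(L/2) = F L = (39.0)(1.57) = 61.23 N·m.
Newton's second law for rotation, τ = Iα, gives α = τ/I = 61.23/0.4375 = 139.9 rad/s².

α ≈ 140 rad/s²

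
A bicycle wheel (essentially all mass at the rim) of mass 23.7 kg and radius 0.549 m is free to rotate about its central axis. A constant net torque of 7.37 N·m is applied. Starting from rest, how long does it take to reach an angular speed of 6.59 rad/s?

I = MR² = (23.7)(0.549)² = 7.143 kg·m².
α = τ/I = 7.37/7.143 = 1.032 rad/s².
ω = αt ⇒ t = ω/α = 6.59/1.032 = 6.387 s.

t ≈ 6.39 s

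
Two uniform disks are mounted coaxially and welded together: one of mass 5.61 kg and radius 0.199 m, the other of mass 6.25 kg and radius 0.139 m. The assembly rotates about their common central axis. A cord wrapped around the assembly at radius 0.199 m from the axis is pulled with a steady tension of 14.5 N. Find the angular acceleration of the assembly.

α ≈ 16.8 rad/s²

I = ½M₁R₁² + ½M₂R₂² = ½(5.61)(0.199)² + ½(6.25)(0.139)² = 0.1715 kg·m².
τ = F r = (14.5)(0.199) = 2.885 N·m.
α = τ/I = 2.885/0.1715 = 16.83 rad/s².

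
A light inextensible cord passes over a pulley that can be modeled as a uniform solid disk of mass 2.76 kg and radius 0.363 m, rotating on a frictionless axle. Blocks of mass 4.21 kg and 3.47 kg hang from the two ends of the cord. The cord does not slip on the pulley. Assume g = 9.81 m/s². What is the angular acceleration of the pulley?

α ≈ 2.21 rad/s²

I = ½MR² = (1/2)(2.76)(0.363)² = 0.1818 kg·m².
Heavier block: m₁g − T₁ = m₁a. Lighter block: T₂ − m₂g = m₂a.
Pulley: (T₁ − T₂)R = Iα = I(a/R), so T₁ − T₂ = (I/R²)a = (1/2)M_p a = 1.380·a.
Adding the three: (m₁ − m₂)g = (m₁ + m₂ + 1.380)a, so a = (4.21 − 3.47)(9.81)/(4.21 + 3.47 + 1.380) = 0.8013 m/s².
α = a/R = 0.8013/0.363 = 2.207 rad/s².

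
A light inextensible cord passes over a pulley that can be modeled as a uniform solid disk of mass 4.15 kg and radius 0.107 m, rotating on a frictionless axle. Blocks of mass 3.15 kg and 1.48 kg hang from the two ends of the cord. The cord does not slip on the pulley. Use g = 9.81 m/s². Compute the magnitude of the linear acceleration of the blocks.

I = ½MR² = (1/2)(4.15)(0.107)² = 0.02376 kg·m².
Heavier block: m₁g − T₁ = m₁a. Lighter block: T₂ − m₂g = m₂a.
Pulley: (T₁ − T₂)R = Iα = I(a/R), so T₁ − T₂ = (I/R²)a = (1/2)M_p a = 2.075·a.
Adding the three: (m₁ − m₂)g = (m₁ + m₂ + 2.075)a, so a = (3.15 − 1.48)(9.81)/(3.15 + 1.48 + 2.075) = 2.443 m/s².

a ≈ 2.44 m/s²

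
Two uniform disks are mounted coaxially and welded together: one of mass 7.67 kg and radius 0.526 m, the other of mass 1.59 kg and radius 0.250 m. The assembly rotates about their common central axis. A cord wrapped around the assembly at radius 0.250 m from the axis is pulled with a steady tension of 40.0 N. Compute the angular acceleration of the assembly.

α ≈ 9.00 rad/s²

I = ½M₁R₁² + ½M₂R₂² = ½(7.67)(0.526)² + ½(1.59)(0.250)² = 1.111 kg·m².
τ = F r = (40.0)(0.250) = 10.00 N·m.
α = τ/I = 10.00/1.111 = 9.003 rad/s².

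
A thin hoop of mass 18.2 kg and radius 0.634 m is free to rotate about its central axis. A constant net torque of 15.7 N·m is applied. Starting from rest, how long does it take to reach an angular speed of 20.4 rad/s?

I = MR² = (18.2)(0.634)² = 7.316 kg·m².
α = τ/I = 15.7/7.316 = 2.146 rad/s².
ω = αt ⇒ t = ω/α = 20.4/2.146 = 9.506 s.

t ≈ 9.51 s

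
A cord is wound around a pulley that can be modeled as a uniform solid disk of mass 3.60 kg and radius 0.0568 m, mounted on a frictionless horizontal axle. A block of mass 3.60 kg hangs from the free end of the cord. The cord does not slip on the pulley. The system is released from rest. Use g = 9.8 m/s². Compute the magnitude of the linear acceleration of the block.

I = ½MR² = (1/2)(3.60)(0.0568)² = 0.005807 kg·m².
Block: mg − T = ma. Pulley: TR = Iα. No-slip: a = αR, so T = (I/R²)a = 1.800·a.
Then mg = (m + 1.800)a, so a = (3.60)(9.8)/(3.60 + 1.800) = 6.533 m/s².

a ≈ 6.53 m/s²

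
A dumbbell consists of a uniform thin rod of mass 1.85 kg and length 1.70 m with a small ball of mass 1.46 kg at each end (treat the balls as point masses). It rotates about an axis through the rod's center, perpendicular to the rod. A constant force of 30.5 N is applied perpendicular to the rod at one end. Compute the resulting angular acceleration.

α ≈ 10.1 rad/s²

I_rod = (1/12)ML² = (1/12)(1.85)(1.70)² = 0.4455 kg·m².
I_balls = 2·m·(L/2)² = 2(1.46)(0.8500)² = 2.110 kg·m².
Total I = 2.555 kg·m².
τ = F·(L/2) = (30.5)(0.850) = 25.93 N·m.
α = τ/I = 25.93/2.555 = 10.15 rad/s².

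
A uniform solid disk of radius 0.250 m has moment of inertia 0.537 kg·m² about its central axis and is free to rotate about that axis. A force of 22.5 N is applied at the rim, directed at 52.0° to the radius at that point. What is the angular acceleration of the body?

Only the tangential component produces torque: τ = F R sinθ = (22.5)(0.250) sin 52.0° = 4.433 N·m.
Newton's second law for rotation, τ = Iα, gives α = τ/I = 4.433/0.5370 = 8.254 rad/s².

α ≈ 8.25 rad/s²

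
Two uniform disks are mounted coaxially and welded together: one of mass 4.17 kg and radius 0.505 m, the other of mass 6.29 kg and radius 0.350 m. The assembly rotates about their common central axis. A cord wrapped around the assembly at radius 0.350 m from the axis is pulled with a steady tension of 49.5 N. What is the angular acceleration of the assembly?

I = ½M₁R₁² + ½M₂R₂² = ½(4.17)(0.505)² + ½(6.29)(0.350)² = 0.9170 kg·m².
τ = F r = (49.5)(0.350) = 17.32 N·m.
α = τ/I = 17.32/0.9170 = 18.89 rad/s².

α ≈ 18.9 rad/s²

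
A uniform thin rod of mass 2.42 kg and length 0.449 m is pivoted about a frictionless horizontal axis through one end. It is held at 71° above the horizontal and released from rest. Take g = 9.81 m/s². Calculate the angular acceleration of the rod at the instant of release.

About the pivot, I = (1/3)ML² = (1/3)(2.42)(0.449)² = 0.1626 kg·m².
The weight acts at the center, a distance L/2 = 0.2245 m from the pivot; τ = Mg(L/2) cos 71° = 1.735 N·m.
α = τ/I = 1.735/0.1626 = 10.67 rad/s².

α ≈ 10.7 rad/s²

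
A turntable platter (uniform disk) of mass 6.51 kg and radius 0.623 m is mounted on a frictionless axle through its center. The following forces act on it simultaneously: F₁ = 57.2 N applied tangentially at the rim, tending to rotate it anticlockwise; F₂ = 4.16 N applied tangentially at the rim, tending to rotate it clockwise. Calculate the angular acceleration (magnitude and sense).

I = ½MR² = (1/2)(6.51)(0.623)² = 1.263 kg·m².
Taking anticlockwise as positive: τ₁ = +(57.2)(0.623) = +35.64 N·m; τ₂ = −(4.16)(0.623) = −2.592 N·m.
Net torque τ = 33.04 N·m.
α = τ/I = 33.04/1.263 = 26.16 rad/s².

α ≈ 26.2 rad/s², anticlockwise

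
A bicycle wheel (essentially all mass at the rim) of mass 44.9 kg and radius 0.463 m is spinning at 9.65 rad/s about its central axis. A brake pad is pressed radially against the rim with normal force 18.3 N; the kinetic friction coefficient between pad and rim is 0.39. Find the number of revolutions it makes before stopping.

≈ 21.6 revolutions

I = MR² = (44.9)(0.463)² = 9.625 kg·m².
Friction force f = μN = (0.39)(18.3) = 7.137 N at the rim; torque magnitude τ = fR = 3.304 N·m, opposing ω.
|α| = τ/I = 3.304/9.625 = 0.3433 rad/s² (deceleration).
ω² = ω₀² − 2|α|θ with ω = 0 ⇒ θ = ω₀²/(2|α|) = 135.6 rad = 21.59 rev.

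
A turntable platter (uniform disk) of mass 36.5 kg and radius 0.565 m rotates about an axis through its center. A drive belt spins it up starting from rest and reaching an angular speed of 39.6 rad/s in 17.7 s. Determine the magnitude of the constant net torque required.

I = ½MR² = (1/2)(36.5)(0.565)² = 5.826 kg·m².
α = Δω/Δt = (39.6 − 0)/17.7 = 2.237 rad/s².
τ = Iα = (5.826)(2.237) = 13.03 N·m.

τ ≈ 13.0 N·m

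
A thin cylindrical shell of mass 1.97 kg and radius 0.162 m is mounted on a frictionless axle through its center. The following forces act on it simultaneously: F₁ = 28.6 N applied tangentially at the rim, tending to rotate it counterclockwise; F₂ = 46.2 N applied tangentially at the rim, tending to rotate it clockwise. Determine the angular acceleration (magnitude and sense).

α ≈ 55.1 rad/s², clockwise

I = MR² = (1.97)(0.162)² = 0.05170 kg·m².
Taking counterclockwise as positive: τ₁ = +(28.6)(0.162) = +4.633 N·m; τ₂ = −(46.2)(0.162) = −7.484 N·m.
Net torque τ = -2.851 N·m.
α = τ/I = -2.851/0.05170 = -55.15 rad/s².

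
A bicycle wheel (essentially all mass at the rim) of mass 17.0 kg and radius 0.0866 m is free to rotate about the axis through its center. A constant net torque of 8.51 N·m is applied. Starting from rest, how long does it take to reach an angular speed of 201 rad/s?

t ≈ 3.01 s

I = MR² = (17.0)(0.0866)² = 0.1275 kg·m².
α = τ/I = 8.51/0.1275 = 66.75 rad/s².
ω = αt ⇒ t = ω/α = 201/66.75 = 3.011 s.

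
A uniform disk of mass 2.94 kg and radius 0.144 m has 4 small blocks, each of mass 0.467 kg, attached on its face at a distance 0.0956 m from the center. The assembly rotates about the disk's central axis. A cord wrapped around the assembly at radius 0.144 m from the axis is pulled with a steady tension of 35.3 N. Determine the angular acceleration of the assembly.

I_disk = ½MR² = ½(2.94)(0.144)² = 0.03048 kg·m².
I_blocks = 4·m·r² = 4(0.467)(0.0956)² = 0.01707 kg·m².
Total I = 0.04755 kg·m².
τ = F r = (35.3)(0.144) = 5.083 N·m.
α = τ/I = 5.083/0.04755 = 106.9 rad/s².

α ≈ 107 rad/s²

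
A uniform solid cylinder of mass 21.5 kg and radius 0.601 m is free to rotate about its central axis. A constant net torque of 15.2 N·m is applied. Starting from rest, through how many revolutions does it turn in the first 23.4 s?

≈ 171 revolutions

I = ½MR² = (1/2)(21.5)(0.601)² = 3.883 kg·m².
α = τ/I = 15.2/3.883 = 3.915 rad/s².
θ = ½αt² = ½(3.915)(23.4)² = 1072 rad.
Revolutions = θ/(2π) = 170.6.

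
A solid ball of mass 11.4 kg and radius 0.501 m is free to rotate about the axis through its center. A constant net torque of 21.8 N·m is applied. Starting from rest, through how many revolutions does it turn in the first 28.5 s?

≈ 1230 revolutions

I = (2/5)MR² = (2/5)(11.4)(0.501)² = 1.145 kg·m².
α = τ/I = 21.8/1.145 = 19.05 rad/s².
θ = ½αt² = ½(19.05)(28.5)² = 7735 rad.
Revolutions = θ/(2π) = 1231.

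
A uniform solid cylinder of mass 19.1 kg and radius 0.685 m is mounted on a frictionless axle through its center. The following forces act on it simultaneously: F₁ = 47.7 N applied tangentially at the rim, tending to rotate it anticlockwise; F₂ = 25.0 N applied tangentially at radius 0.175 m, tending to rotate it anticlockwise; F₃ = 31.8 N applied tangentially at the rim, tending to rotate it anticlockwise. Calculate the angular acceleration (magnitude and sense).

I = ½MR² = (1/2)(19.1)(0.685)² = 4.481 kg·m².
Taking anticlockwise as positive: τ₁ = +(47.7)(0.685) = +32.67 N·m; τ₂ = +(25.0)(0.175) = +4.375 N·m; τ₃ = +(31.8)(0.685) = +21.78 N·m.
Net torque τ = 58.83 N·m.
α = τ/I = 58.83/4.481 = 13.13 rad/s².

α ≈ 13.1 rad/s², anticlockwise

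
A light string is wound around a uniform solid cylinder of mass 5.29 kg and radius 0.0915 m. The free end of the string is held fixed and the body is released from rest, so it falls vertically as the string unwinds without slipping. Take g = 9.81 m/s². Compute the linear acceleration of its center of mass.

a ≈ 6.54 m/s²

Translation: Mg − T = Ma. Rotation about the center: TR = Iα with I = ½MR².
With a = αR: T = (I/R²)a = (1/2)M a, so Mg = (1 + 0.5000)Ma.
a = g/(1 + 0.5000) = 9.81/1.500 = 6.540 m/s².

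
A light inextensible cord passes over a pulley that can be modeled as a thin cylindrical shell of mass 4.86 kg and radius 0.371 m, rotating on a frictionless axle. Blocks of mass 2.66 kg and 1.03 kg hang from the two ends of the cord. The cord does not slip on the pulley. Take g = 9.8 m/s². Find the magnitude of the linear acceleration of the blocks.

a ≈ 1.87 m/s²

I = MR² = (4.86)(0.371)² = 0.6689 kg·m².
Heavier block: m₁g − T₁ = m₁a. Lighter block: T₂ − m₂g = m₂a.
Pulley: (T₁ − T₂)R = Iα = I(a/R), so T₁ − T₂ = (I/R²)a = 1·M_p a = 4.860·a.
Adding the three: (m₁ − m₂)g = (m₁ + m₂ + 4.860)a, so a = (2.66 − 1.03)(9.8)/(2.66 + 1.03 + 4.860) = 1.868 m/s².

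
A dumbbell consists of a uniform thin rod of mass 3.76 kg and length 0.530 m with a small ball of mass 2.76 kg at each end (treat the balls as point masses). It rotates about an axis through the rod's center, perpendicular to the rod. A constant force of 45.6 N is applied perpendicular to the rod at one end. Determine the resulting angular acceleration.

I_rod = (1/12)ML² = (1/12)(3.76)(0.530)² = 0.08802 kg·m².
I_balls = 2·m·(L/2)² = 2(2.76)(0.2650)² = 0.3876 kg·m².
Total I = 0.4757 kg·m².
τ = F·(L/2) = (45.6)(0.265) = 12.08 N·m.
α = τ/I = 12.08/0.4757 = 25.40 rad/s².

α ≈ 25.4 rad/s²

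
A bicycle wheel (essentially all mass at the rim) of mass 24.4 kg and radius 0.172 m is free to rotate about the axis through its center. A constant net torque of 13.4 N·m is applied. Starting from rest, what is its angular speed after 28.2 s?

ω ≈ 523 rad/s

I = MR² = (24.4)(0.172)² = 0.7218 kg·m².
α = τ/I = 13.4/0.7218 = 18.56 rad/s².
ω = ω₀ + αt = 0 + (18.56)(28.2) = 523.5 rad/s.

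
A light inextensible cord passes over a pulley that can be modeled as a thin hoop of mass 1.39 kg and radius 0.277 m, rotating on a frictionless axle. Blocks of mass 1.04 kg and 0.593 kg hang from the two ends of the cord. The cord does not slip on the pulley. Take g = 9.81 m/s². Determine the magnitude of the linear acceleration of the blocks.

I = MR² = (1.39)(0.277)² = 0.1067 kg·m².
Heavier block: m₁g − T₁ = m₁a. Lighter block: T₂ − m₂g = m₂a.
Pulley: (T₁ − T₂)R = Iα = I(a/R), so T₁ − T₂ = (I/R²)a = 1·M_p a = 1.390·a.
Adding the three: (m₁ − m₂)g = (m₁ + m₂ + 1.390)a, so a = (1.04 − 0.593)(9.81)/(1.04 + 0.593 + 1.390) = 1.451 m/s².

a ≈ 1.45 m/s²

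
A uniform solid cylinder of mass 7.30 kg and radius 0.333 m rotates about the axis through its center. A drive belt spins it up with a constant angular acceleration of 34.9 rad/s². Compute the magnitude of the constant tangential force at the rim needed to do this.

I = ½MR² = (1/2)(7.30)(0.333)² = 0.4047 kg·m².
The required torque is τ = Iα = (0.4047)(34.90) = 14.13 N·m.
A tangential force at the rim gives τ = FR, so F = τ/R = 14.13/0.333 = 42.42 N.

F ≈ 42.4 N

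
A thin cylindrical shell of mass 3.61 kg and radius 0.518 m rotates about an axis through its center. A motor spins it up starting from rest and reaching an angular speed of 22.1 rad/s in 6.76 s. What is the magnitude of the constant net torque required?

I = MR² = (3.61)(0.518)² = 0.9686 kg·m².
α = Δω/Δt = (22.1 − 0)/6.76 = 3.269 rad/s².
τ = Iα = (0.9686)(3.269) = 3.167 N·m.

τ ≈ 3.17 N·m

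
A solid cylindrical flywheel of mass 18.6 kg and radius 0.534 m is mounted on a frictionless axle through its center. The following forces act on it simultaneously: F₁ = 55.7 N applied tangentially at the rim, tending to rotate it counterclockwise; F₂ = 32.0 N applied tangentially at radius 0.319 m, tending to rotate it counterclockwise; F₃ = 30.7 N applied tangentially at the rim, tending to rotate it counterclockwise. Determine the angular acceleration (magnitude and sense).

I = ½MR² = (1/2)(18.6)(0.534)² = 2.652 kg·m².
Taking counterclockwise as positive: τ₁ = +(55.7)(0.534) = +29.74 N·m; τ₂ = +(32.0)(0.319) = +10.21 N·m; τ₃ = +(30.7)(0.534) = +16.39 N·m.
Net torque τ = 56.35 N·m.
α = τ/I = 56.35/2.652 = 21.25 rad/s².

α ≈ 21.2 rad/s², counterclockwise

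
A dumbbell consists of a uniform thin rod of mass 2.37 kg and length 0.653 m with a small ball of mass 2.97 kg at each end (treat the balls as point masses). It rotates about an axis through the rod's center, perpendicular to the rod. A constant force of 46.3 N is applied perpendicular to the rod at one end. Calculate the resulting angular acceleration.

α ≈ 21.1 rad/s²

I_rod = (1/12)ML² = (1/12)(2.37)(0.653)² = 0.08422 kg·m².
I_balls = 2·m·(L/2)² = 2(2.97)(0.3265)² = 0.6332 kg·m².
Total I = 0.7174 kg·m².
τ = F·(L/2) = (46.3)(0.327) = 15.12 N·m.
α = τ/I = 15.12/0.7174 = 21.07 rad/s².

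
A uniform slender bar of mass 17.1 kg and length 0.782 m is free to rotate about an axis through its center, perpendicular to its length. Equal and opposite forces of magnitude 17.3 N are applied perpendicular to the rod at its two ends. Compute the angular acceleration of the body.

α ≈ 15.5 rad/s²

I = (1/12)ML² = (1/12)(17.1)(0.782)² = 0.8714 kg·m².
The couple gives τ = F·(L/2) + F·(L/2) = F L = (17.3)(0.782) = 13.53 N·m.
Newton's second law for rotation, τ = Iα, gives α = τ/I = 13.53/0.8714 = 15.52 rad/s².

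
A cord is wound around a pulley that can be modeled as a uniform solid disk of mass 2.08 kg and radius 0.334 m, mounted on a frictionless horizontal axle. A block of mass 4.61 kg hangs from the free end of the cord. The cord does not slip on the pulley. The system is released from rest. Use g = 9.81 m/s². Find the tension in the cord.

I = ½MR² = (1/2)(2.08)(0.334)² = 0.1160 kg·m².
Block: mg − T = ma. Pulley: TR = Iα. No-slip: a = αR, so T = (I/R²)a = 1.040·a.
Then mg = (m + 1.040)a, so a = (4.61)(9.81)/(4.61 + 1.040) = 8.004 m/s².
T = 1.040·a = 8.324 N.

T ≈ 8.32 N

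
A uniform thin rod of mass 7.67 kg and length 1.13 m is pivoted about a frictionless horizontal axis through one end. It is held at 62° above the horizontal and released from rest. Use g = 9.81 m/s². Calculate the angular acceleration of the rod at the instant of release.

About the pivot, I = (1/3)ML² = (1/3)(7.67)(1.13)² = 3.265 kg·m².
The weight acts at the center, a distance L/2 = 0.5650 m from the pivot; τ = Mg(L/2) cos 62° = 19.96 N·m.
α = τ/I = 19.96/3.265 = 6.114 rad/s².
(Equivalently α = (3g/(2L)) cos 62° = 6.114 rad/s².)

α ≈ 6.11 rad/s²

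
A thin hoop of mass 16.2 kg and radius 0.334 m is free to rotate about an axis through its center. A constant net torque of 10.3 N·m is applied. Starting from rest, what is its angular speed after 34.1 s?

ω ≈ 194 rad/s

I = MR² = (16.2)(0.334)² = 1.807 kg·m².
α = τ/I = 10.3/1.807 = 5.699 rad/s².
ω = ω₀ + αt = 0 + (5.699)(34.1) = 194.3 rad/s.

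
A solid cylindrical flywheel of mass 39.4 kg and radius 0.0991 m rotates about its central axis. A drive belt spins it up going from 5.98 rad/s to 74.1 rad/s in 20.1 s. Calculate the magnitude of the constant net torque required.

I = ½MR² = (1/2)(39.4)(0.0991)² = 0.1935 kg·m².
α = Δω/Δt = (74.1 − 5.98)/20.1 = 3.389 rad/s².
τ = Iα = (0.1935)(3.389) = 0.6557 N·m.

τ ≈ 0.656 N·m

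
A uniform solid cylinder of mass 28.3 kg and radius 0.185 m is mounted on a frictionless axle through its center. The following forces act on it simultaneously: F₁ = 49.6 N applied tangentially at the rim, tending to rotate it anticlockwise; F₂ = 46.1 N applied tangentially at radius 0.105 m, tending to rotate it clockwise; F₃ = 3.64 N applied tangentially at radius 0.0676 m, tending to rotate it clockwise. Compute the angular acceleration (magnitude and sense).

α ≈ 8.44 rad/s², anticlockwise

I = ½MR² = (1/2)(28.3)(0.185)² = 0.4843 kg·m².
Taking anticlockwise as positive: τ₁ = +(49.6)(0.185) = +9.176 N·m; τ₂ = −(46.1)(0.105) = −4.840 N·m; τ₃ = −(3.64)(0.0676) = −0.2461 N·m.
Net torque τ = 4.089 N·m.
α = τ/I = 4.089/0.4843 = 8.444 rad/s².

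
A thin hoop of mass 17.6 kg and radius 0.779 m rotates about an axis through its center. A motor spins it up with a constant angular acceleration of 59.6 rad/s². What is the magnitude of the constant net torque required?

τ ≈ 637 N·m

I = MR² = (17.6)(0.779)² = 10.68 kg·m².
τ = Iα = (10.68)(59.60) = 636.6 N·m.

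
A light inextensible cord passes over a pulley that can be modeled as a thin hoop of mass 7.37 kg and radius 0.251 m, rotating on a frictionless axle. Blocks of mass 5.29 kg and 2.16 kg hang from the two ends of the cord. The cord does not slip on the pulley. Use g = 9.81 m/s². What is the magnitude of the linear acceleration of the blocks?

I = MR² = (7.37)(0.251)² = 0.4643 kg·m².
Heavier block: m₁g − T₁ = m₁a. Lighter block: T₂ − m₂g = m₂a.
Pulley: (T₁ − T₂)R = Iα = I(a/R), so T₁ − T₂ = (I/R²)a = 1·M_p a = 7.370·a.
Adding the three: (m₁ − m₂)g = (m₁ + m₂ + 7.370)a, so a = (5.29 − 2.16)(9.81)/(5.29 + 2.16 + 7.370) = 2.072 m/s².

a ≈ 2.07 m/s²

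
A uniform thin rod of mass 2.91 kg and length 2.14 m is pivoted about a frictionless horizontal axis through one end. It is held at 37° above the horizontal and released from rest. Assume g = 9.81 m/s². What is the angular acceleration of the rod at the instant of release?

About the pivot, I = (1/3)ML² = (1/3)(2.91)(2.14)² = 4.442 kg·m².
The weight acts at the center, a distance L/2 = 1.070 m from the pivot; τ = Mg(L/2) cos 37° = 24.39 N·m.
α = τ/I = 24.39/4.442 = 5.492 rad/s².
(Equivalently α = (3g/(2L)) cos 37° = 5.492 rad/s².)

α ≈ 5.49 rad/s²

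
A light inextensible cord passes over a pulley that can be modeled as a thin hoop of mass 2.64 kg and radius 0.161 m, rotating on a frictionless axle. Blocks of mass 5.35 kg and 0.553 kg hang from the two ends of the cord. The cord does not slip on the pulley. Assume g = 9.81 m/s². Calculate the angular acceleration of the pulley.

α ≈ 34.2 rad/s²

I = MR² = (2.64)(0.161)² = 0.06843 kg·m².
Heavier block: m₁g − T₁ = m₁a. Lighter block: T₂ − m₂g = m₂a.
Pulley: (T₁ − T₂)R = Iα = I(a/R), so T₁ − T₂ = (I/R²)a = 1·M_p a = 2.640·a.
Adding the three: (m₁ − m₂)g = (m₁ + m₂ + 2.640)a, so a = (5.35 − 0.553)(9.81)/(5.35 + 0.553 + 2.640) = 5.508 m/s².
α = a/R = 5.508/0.161 = 34.21 rad/s².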